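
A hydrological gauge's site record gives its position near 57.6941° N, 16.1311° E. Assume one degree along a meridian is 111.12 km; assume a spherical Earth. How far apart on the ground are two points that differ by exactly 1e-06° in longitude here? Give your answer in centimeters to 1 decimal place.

5.9 centimeters

1e-06° of longitude at 57.6941° is 1e-06 × 111120 × cos 57.6941° ≈ 1e-06 × 59386.9 = 0.0593869 m.
That is 0.0593869 m = 5.9387 cm.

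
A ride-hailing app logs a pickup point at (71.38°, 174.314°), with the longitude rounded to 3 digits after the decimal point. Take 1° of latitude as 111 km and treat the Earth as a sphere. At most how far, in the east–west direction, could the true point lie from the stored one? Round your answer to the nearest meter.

Rounding to 3 decimal places leaves the longitude within ±0.0005° of the true value.
Parallels shrink by cos φ, so at 71.38° a degree of longitude is 111000 × 0.3193 ≈ 35441.2 m.
East–west error: 0.0005° × 35441.2 m/° ≈ 17.7206 m.

18 meters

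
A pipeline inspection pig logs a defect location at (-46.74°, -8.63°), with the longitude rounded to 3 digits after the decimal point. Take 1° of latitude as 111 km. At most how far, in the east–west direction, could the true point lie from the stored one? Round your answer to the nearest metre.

38 metres

Rounding to 3 decimal places leaves the longitude within ±0.0005° of the true value.
Parallels shrink by cos φ, so at 46.74° a degree of longitude is 111000 × 0.6853 ≈ 76069.4 m.
So at most 0.0005° × 76069.4 ≈ 38.0347 m east–west.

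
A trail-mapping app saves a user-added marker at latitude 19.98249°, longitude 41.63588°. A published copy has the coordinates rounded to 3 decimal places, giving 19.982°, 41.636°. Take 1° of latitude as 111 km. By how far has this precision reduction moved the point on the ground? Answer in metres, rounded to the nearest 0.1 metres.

55.8 metres

The latitude changed by +0.00049° and the longitude by -0.00012°.
N–S: 0.00049° × 111000 m/° = 54.39 m.
E–W at 19.982°: -0.00012° × 111000 × cos 19.982° = -0.00012 × 111000 × 0.9398 ≈ -12.5181 m.
Distance: √(54.39² + 12.5181²) ≈ 55.812 m.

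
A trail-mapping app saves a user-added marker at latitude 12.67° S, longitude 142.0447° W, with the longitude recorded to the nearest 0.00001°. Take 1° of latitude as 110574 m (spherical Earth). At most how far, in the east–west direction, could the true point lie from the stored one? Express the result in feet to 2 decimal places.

1.77 feet

Rounding to 5 decimal places leaves the longitude within ±5e-06° of the true value.
At latitude 12.67° a degree of longitude spans 110574 m × cos 12.67° = 110574 × 0.9756 ≈ 107881 m.
Maximum E–W displacement: 5e-06 × 107881 = 0.539407 m.
In feet: 0.539407 m ÷ 0.3048 ≈ 1.7697 ft.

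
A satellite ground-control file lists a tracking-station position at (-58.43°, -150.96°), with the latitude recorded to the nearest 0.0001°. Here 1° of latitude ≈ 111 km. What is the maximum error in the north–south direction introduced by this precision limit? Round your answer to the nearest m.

Rounding to 4 decimal places leaves the latitude within ±5e-05° of the true value.
So the N–S error is at most 5e-05 × 111000 = 5.55 m.

6 m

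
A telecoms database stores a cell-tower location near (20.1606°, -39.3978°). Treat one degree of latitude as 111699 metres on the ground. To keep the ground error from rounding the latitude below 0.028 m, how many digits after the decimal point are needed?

7

One degree of latitude covers 111699 m.
Rounding to N decimal places gives at most 0.5 × 10⁻ᴺ degrees of error, i.e. 0.5 × 10⁻ᴺ × 111699 m.
Setting 55849.5 × 10⁻ᴺ ≤ 0.028 gives 10ᴺ ≥ 1.995e+06, i.e. N ≥ 6.30.
At 6 places the error can reach 0.0558 m, but 7 places keeps it to 0.00558 m.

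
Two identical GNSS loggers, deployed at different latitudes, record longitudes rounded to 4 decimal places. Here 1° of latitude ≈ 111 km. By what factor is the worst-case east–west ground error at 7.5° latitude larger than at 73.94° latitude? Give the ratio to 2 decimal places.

Rounding to 4 decimal places leaves the longitude within ±5e-05° of the true value.
At 7.5°: 5e-05° × 111000 × cos 7.5° = 5e-05 × 111000 × 0.9914 ≈ 5.5025 m.
Error at 73.94° = 5e-05° × 111000 × cos 73.94° ≈ 5.55 × 0.2766 = 1.5354 m.
The ratio reduces to cos 7.5° / cos 73.94° = 0.9914/0.2766 ≈ 3.5838.

3.58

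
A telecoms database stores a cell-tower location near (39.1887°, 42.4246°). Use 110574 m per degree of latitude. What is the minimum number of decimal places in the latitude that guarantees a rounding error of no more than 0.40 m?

6

One degree of latitude covers 110574 m.
N decimal places → at most half a unit in the last place, 0.5 × 10⁻ᴺ° = 110574/2 × 10⁻ᴺ m.
Need 0.5 × 110574 × 10⁻ᴺ ≤ 0.40 → 10⁻ᴺ ≤ 7.235e-06, so N ≥ 5.14.
N = 5 would give 0.553 m (too coarse); N = 6 gives 0.0553 m ≤ 0.40 m.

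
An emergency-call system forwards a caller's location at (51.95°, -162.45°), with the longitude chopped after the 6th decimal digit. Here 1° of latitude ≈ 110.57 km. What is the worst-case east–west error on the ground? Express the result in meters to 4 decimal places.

Truncating at 6 decimal places can drop up to a full unit in the last place, so the longitude may be off by as much as 1e-06°.
One degree of longitude at 51.95° is 110570 × cos 51.95° ≈ 110570 × 0.6163 = 68149.7 m.
East–west error: 1e-06° × 68149.7 m/° ≈ 0.0681497 m.

0.0681 meters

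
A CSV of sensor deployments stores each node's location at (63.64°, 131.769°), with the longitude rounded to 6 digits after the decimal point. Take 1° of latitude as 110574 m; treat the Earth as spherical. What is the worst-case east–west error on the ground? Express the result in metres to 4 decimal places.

0.0245 metres

Rounding to 6 decimal places leaves the longitude within ±5e-07° of the true value.
At latitude 63.64° a degree of longitude spans 110574 m × cos 63.64° = 110574 × 0.4440 ≈ 49095.9 m.
So at most 5e-07° × 49095.9 ≈ 0.024548 m east–west.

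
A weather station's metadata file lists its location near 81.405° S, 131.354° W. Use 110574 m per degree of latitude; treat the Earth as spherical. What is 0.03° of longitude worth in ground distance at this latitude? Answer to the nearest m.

One degree of longitude here spans 110574 × cos 81.405° = 110574 × 0.1494 ≈ 16525.2 m; 0.03° of that is 495.755 m.

496 m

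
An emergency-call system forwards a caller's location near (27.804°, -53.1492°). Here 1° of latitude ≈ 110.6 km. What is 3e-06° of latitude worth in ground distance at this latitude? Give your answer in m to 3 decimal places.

0.332 m

Along a meridian 3e-06° is 3e-06 × 110600 = 0.3318 m.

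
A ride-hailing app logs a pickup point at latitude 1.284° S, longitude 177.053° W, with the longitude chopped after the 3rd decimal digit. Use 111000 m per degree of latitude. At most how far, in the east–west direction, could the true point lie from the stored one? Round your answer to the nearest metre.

111 metres

Truncating at 3 decimal places can drop up to a full unit in the last place, so the longitude may be off by as much as 0.001°.
Parallels shrink by cos φ, so at 1.284° a degree of longitude is 111000 × 0.9997 ≈ 110972 m.
So at most 0.001° × 110972 ≈ 110.972 m east–west.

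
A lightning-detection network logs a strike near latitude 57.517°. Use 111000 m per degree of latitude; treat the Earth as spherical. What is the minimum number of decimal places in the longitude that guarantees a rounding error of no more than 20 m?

At 57.517° one degree of longitude covers 111000 × cos 57.517° ≈ 111000 × 0.5370 ≈ 59612.5 m.
Rounding to N decimal places gives at most 0.5 × 10⁻ᴺ degrees of error, i.e. 0.5 × 10⁻ᴺ × 59612.5 m.
Setting 29806.2 × 10⁻ᴺ ≤ 20 gives 10ᴺ ≥ 1490, i.e. N ≥ 3.17.
N = 3 would give 29.8 m (too coarse); N = 4 gives 2.98 m ≤ 20 m.

4 decimal places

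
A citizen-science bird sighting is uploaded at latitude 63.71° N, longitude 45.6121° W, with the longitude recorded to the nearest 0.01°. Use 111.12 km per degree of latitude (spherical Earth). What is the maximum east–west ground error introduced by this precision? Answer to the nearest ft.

Rounding to 2 decimal places leaves the longitude within ±0.005° of the true value.
One degree of longitude at 63.71° is 111120 × cos 63.71° ≈ 111120 × 0.4429 = 49216.7 m.
So at most 0.005° × 49216.7 ≈ 246.083 m east–west.
In feet: 246.083 m ÷ 0.3048 ≈ 807.36 ft.

807 ft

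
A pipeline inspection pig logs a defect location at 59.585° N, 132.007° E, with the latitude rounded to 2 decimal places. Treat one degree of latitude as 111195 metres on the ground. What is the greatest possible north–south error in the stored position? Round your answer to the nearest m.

556 m

Rounding to 2 decimal places leaves the latitude within ±0.005° of the true value.
Along the meridian that is 0.005° × 111195 m/° = 555.975 m.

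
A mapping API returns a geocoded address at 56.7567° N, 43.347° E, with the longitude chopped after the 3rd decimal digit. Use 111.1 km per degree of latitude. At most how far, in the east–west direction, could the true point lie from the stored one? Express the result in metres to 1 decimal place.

Truncating at 3 decimal places can drop up to a full unit in the last place, so the longitude may be off by as much as 0.001°.
At latitude 56.7567° a degree of longitude spans 111100 m × cos 56.7567° = 111100 × 0.5482 ≈ 60904.5 m.
So at most 0.001° × 60904.5 ≈ 60.9045 m east–west.

60.9 metres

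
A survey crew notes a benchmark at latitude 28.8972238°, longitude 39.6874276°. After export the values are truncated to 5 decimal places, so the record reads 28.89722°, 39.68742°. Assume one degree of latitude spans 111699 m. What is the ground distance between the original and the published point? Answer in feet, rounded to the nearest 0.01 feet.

The latitude changed by +0.0000038° and the longitude by +0.0000076°.
N–S: 0.0000038° × 111699 m/° = 0.424456 m.
East–west at this latitude: 0.0000076° × 111699 × cos 28.8972° ≈ 0.0000076 × 97791.1 = 0.743213 m.
Hypotenuse of the two orthogonal shifts: √(0.424456² + 0.743213²) = 0.855879 m.
Converting: 0.855879 m × 3.2808 ft/m ≈ 2.808 ft.

2.81 feet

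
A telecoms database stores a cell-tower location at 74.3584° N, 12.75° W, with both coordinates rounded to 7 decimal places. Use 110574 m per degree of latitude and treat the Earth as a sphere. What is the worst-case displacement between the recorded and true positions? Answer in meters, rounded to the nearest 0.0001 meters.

0.0057 meters

Rounding to 7 decimal places leaves each coordinate within ±5e-08° of the true value.
Latitude error → 5e-08 × 110574 = 0.0055287 m along the meridian.
Longitude error → 5e-08 × 110574 × cos 74.3584° = 5e-08 × 110574 × 0.2696 ≈ 0.00149064 m.
Combining orthogonally: (0.0055287² + 0.00149064²)^½ ≈ 0.00572613 m.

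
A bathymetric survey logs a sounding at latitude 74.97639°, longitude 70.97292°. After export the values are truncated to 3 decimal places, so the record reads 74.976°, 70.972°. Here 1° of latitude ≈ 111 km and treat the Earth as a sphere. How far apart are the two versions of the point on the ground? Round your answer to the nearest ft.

The latitude changed by +0.00039° and the longitude by +0.00092°.
North–south shift: 0.00039 × 111000 = 43.29 m.
East–west at this latitude: 0.00092° × 111000 × cos 74.976° ≈ 0.00092 × 28773.8 = 26.4719 m.
Distance: √(43.29² + 26.4719²) ≈ 50.7424 m.
Converting: 50.7424 m × 3.2808 ft/m ≈ 166.48 ft.

166 ft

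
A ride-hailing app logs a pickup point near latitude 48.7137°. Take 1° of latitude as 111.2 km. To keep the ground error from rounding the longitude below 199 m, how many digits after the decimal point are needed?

3

At 48.7137° one degree of longitude covers 111200 × cos 48.7137° ≈ 111200 × 0.6598 ≈ 73372.2 m.
N decimal places → at most half a unit in the last place, 0.5 × 10⁻ᴺ° = 73372.2/2 × 10⁻ᴺ m.
Need 0.5 × 73372.2 × 10⁻ᴺ ≤ 199 → 10⁻ᴺ ≤ 5.424e-03, so N ≥ 2.27.
At 2 places the error can reach 367 m, but 3 places keeps it to 36.7 m.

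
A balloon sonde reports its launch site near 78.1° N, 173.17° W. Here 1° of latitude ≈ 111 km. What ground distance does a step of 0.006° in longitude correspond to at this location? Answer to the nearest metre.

137 metres

One degree of longitude here spans 111000 × cos 78.1° = 111000 × 0.2062 ≈ 22888.7 m; 0.006° of that is 137.332 m.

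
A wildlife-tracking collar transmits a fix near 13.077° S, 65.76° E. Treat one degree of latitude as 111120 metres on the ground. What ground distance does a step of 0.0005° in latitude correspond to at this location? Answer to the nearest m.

56 m

0.0005° × 111120 m/° = 55.56 m.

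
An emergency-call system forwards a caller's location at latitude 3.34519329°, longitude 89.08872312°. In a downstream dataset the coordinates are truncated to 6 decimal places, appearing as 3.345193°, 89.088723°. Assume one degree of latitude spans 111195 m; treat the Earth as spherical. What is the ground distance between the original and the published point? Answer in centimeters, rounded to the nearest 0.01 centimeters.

3.49 centimeters

The latitude changed by +0.00000029° and the longitude by +0.00000012°.
North–south shift: 0.00000029 × 111195 = 0.0322466 m.
E–W at 3.34519°: 0.00000012° × 111195 × cos 3.34519° = 0.00000012 × 111195 × 0.9983 ≈ 0.0133207 m.
Distance: √(0.0322466² + 0.0133207²) ≈ 0.0348895 m.
That is 0.0348895 m = 3.489 cm.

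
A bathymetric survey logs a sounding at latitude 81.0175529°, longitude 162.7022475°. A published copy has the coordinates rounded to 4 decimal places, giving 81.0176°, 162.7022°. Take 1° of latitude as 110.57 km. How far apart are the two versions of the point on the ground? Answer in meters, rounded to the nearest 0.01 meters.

The latitude changed by -0.0000471° and the longitude by +0.0000475°.
North–south shift: -0.0000471 × 110570 = -5.20785 m.
E–W at 81.0176°: 0.0000475° × 110570 × cos 81.0176° = 0.0000475 × 110570 × 0.1561 ≈ 0.820012 m.
Combined displacement = (5.20785² + 0.820012²)^½ ≈ 5.27201 m.

5.27 meters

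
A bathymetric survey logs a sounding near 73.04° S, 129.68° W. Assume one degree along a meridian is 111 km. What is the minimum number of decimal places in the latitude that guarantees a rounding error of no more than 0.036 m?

7

One degree of latitude covers 111000 m.
N decimal places → at most half a unit in the last place, 0.5 × 10⁻ᴺ° = 111000/2 × 10⁻ᴺ m.
Need 0.5 × 111000 × 10⁻ᴺ ≤ 0.036 → 10⁻ᴺ ≤ 6.486e-07, so N ≥ 6.19.
So 7 decimal places suffice (0.00555 m); 6 would allow up to 0.0555 m.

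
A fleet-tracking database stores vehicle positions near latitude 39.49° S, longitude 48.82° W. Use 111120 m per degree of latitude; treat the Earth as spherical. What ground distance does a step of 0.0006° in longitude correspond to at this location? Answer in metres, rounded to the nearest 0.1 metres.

51.5 metres

At 39.49° a degree of longitude is 111120 × cos 39.49° ≈ 85755.3 m, so 0.0006° corresponds to 51.4532 m.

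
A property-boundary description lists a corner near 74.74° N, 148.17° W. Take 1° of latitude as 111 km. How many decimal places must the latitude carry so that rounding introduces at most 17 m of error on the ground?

4 decimal places

One degree of latitude covers 111000 m.
N decimal places → at most half a unit in the last place, 0.5 × 10⁻ᴺ° = 111000/2 × 10⁻ᴺ m.
Need 0.5 × 111000 × 10⁻ᴺ ≤ 17 → 10⁻ᴺ ≤ 3.063e-04, so N ≥ 3.51.
At 3 places the error can reach 55.5 m, but 4 places keeps it to 5.55 m.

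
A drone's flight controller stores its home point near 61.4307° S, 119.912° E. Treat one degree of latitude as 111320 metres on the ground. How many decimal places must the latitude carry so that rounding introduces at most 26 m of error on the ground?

4 decimal places

One degree of latitude covers 111320 m.
Rounding to N decimal places gives at most 0.5 × 10⁻ᴺ degrees of error, i.e. 0.5 × 10⁻ᴺ × 111320 m.
Need 0.5 × 111320 × 10⁻ᴺ ≤ 26 → 10⁻ᴺ ≤ 4.671e-04, so N ≥ 3.33.
So 4 decimal places suffice (5.57 m); 3 would allow up to 55.7 m.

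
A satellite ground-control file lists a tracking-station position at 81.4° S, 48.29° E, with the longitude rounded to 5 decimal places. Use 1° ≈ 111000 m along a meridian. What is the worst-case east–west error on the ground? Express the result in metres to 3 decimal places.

0.083 metres

Rounding to 5 decimal places leaves the longitude within ±5e-06° of the true value.
At latitude 81.4° a degree of longitude spans 111000 m × cos 81.4° = 111000 × 0.1495 ≈ 16598.4 m.
East–west error: 5e-06° × 16598.4 m/° ≈ 0.0829921 m.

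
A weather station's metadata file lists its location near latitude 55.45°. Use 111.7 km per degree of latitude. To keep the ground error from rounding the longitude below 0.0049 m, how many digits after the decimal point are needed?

At 55.45° one degree of longitude covers 111700 × cos 55.45° ≈ 111700 × 0.5671 ≈ 63347.9 m.
N decimal places → at most half a unit in the last place, 0.5 × 10⁻ᴺ° = 63347.9/2 × 10⁻ᴺ m.
Setting 31673.9 × 10⁻ᴺ ≤ 0.0049 gives 10ᴺ ≥ 6.464e+06, i.e. N ≥ 6.81.
So 7 decimal places suffice (0.00317 m); 6 would allow up to 0.0317 m.

7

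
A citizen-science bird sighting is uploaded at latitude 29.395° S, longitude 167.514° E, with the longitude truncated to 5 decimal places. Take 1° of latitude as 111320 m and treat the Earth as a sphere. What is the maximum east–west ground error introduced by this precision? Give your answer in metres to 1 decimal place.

Truncating at 5 decimal places can drop up to a full unit in the last place, so the longitude may be off by as much as 1e-05°.
Parallels shrink by cos φ, so at 29.395° a degree of longitude is 111320 × 0.8713 ≈ 96988.3 m.
East–west error: 1e-05° × 96988.3 m/° ≈ 0.969883 m.

1.0 metres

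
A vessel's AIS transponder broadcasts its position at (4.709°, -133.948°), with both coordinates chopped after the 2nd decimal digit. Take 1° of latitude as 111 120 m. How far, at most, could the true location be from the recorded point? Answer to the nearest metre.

1569 metres

Truncating at 2 decimal places can drop up to a full unit in the last place, so each coordinate may be off by as much as 0.01°.
N–S: 0.01° × 111120 m/° = 1111.2 m.
E–W at 4.709°: 0.01° × 111120 × cos 4.709° = 0.01 × 111120 × 0.9966 ≈ 1107.45 m.
Worst case both components are at the extreme and orthogonal: √(1111.2² + 1107.45²) ≈ 1568.82 m.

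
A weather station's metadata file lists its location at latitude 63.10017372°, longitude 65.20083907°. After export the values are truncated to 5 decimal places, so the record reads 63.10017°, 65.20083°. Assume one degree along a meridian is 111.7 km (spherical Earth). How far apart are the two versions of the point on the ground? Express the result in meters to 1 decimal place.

0.6 meters

The latitude changed by +0.00000372° and the longitude by +0.00000907°.
North–south shift: 0.00000372 × 111700 = 0.415524 m.
E–W at 63.1002°: 0.00000907° × 111700 × cos 63.1002° = 0.00000907 × 111700 × 0.4524 ≈ 0.458368 m.
Hypotenuse of the two orthogonal shifts: √(0.415524² + 0.458368²) = 0.618677 m.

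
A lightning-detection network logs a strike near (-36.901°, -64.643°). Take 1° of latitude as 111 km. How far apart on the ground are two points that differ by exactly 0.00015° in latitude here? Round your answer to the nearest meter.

17 meters

Along a meridian 0.00015° is 0.00015 × 111000 = 16.65 m.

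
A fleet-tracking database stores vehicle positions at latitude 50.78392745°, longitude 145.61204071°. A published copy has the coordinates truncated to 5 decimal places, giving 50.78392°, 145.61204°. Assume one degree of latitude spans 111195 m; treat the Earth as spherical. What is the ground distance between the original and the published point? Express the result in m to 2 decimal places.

The latitude changed by +0.00000745° and the longitude by +0.00000071°.
N–S: 0.00000745° × 111195 m/° = 0.828403 m.
East–west at this latitude: 0.00000071° × 111195 × cos 50.7839° ≈ 0.00000071 × 70302.7 = 0.0499149 m.
Combined displacement = (0.828403² + 0.0499149²)^½ ≈ 0.829905 m.

0.83 m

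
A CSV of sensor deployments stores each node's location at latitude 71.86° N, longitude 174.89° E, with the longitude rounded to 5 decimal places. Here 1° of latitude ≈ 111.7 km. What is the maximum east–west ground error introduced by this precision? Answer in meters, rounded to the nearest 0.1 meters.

0.2 meters

Rounding to 5 decimal places leaves the longitude within ±5e-06° of the true value.
One degree of longitude at 71.86° is 111700 × cos 71.86° ≈ 111700 × 0.3113 = 34776.7 m.
Maximum E–W displacement: 5e-06 × 34776.7 = 0.173883 m.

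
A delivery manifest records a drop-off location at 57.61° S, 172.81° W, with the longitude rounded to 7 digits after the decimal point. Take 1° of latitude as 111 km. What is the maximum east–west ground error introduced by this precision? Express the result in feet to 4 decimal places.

Rounding to 7 decimal places leaves the longitude within ±5e-08° of the true value.
Parallels shrink by cos φ, so at 57.61° a degree of longitude is 111000 × 0.5357 ≈ 59460.4 m.
East–west error: 5e-08° × 59460.4 m/° ≈ 0.00297302 m.
Converting: 0.00297302 m × 3.2808 ft/m ≈ 0.009754 ft.

0.0098 feet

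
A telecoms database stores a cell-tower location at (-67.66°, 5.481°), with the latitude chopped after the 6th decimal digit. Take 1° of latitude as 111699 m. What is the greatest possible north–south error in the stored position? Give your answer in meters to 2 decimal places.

Truncating at 6 decimal places can drop up to a full unit in the last place, so the latitude may be off by as much as 1e-06°.
So the N–S error is at most 1e-06 × 111699 = 0.111699 m.

0.11 meters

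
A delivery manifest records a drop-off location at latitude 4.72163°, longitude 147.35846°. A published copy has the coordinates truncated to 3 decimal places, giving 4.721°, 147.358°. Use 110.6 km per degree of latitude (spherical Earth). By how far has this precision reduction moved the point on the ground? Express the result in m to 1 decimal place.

The latitude changed by +0.00063° and the longitude by +0.00046°.
N–S: 0.00063° × 110600 m/° = 69.678 m.
East–west at this latitude: 0.00046° × 110600 × cos 4.721° ≈ 0.00046 × 110225 = 50.7034 m.
Distance: √(69.678² + 50.7034²) ≈ 86.1734 m.

86.2 m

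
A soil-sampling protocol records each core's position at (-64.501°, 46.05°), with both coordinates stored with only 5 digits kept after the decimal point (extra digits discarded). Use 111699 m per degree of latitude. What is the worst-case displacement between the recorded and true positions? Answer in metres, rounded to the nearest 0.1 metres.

Truncating at 5 decimal places can drop up to a full unit in the last place, so each coordinate may be off by as much as 1e-05°.
N–S: 1e-05° × 111699 m/° = 1.11699 m.
Longitude error → 1e-05 × 111699 × cos 64.501° = 1e-05 × 111699 × 0.4305 ≈ 0.480859 m.
Combining orthogonally: (1.11699² + 0.480859²)^½ ≈ 1.2161 m.

1.2 metres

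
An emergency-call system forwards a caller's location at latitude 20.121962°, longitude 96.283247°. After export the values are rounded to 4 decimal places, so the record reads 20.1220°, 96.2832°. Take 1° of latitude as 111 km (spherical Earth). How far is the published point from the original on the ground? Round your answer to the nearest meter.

6 meters

The latitude changed by -0.000038° and the longitude by +0.000047°.
N–S: -0.000038° × 111000 m/° = -4.218 m.
East–west at this latitude: 0.000047° × 111000 × cos 20.122° ≈ 0.000047 × 104225 = 4.89857 m.
Distance: √(4.218² + 4.89857²) ≈ 6.46432 m.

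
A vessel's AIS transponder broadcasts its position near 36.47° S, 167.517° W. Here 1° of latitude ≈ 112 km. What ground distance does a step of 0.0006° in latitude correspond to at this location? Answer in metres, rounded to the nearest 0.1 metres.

Along a meridian 0.0006° is 0.0006 × 112000 = 67.2 m.

67.2 metres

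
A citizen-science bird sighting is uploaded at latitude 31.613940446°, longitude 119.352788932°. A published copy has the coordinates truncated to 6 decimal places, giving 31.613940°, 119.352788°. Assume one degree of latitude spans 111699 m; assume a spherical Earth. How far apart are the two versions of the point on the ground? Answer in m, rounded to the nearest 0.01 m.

Δlat = 31.613940446 − 31.613940 = +0.000000446°; Δlon = 119.352788932 − 119.352788 = +0.000000932°.
N–S: 0.000000446° × 111699 m/° = 0.0498178 m.
East–west at this latitude: 0.000000932° × 111699 × cos 31.6139° ≈ 0.000000932 × 95122.8 = 0.0886545 m.
Hypotenuse of the two orthogonal shifts: √(0.0498178² + 0.0886545²) = 0.101693 m.

0.10 m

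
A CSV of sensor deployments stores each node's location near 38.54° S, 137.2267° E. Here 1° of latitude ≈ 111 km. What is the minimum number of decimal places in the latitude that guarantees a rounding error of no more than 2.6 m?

One degree of latitude covers 111000 m.
With N decimal places the half-ulp bound is 0.5·10⁻ᴺ°, or 0.5·10⁻ᴺ × 111000 m on the ground.
Need 0.5 × 111000 × 10⁻ᴺ ≤ 2.6 → 10⁻ᴺ ≤ 4.685e-05, so N ≥ 4.33.
So 5 decimal places suffice (0.555 m); 4 would allow up to 5.55 m.

5 decimal places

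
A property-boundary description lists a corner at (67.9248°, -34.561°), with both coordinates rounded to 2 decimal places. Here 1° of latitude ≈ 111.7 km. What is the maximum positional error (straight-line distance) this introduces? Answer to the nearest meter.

597 meters

Rounding to 2 decimal places leaves each coordinate within ±0.005° of the true value.
North–south component: 0.005° × 111700 = 558.5 m.
East–west component at 67.9248°: 0.005° × 111700 × cos 67.9248° ≈ 0.005 × 41979.5 ≈ 209.897 m.
The two errors are perpendicular, so the maximum displacement is √(558.5² + 209.897²) ≈ 596.64 m.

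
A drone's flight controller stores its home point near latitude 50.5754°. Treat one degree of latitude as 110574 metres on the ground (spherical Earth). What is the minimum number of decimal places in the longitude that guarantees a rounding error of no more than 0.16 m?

At 50.5754° one degree of longitude covers 110574 × cos 50.5754° ≈ 110574 × 0.6351 ≈ 70221.4 m.
N decimal places → at most half a unit in the last place, 0.5 × 10⁻ᴺ° = 70221.4/2 × 10⁻ᴺ m.
Need 0.5 × 70221.4 × 10⁻ᴺ ≤ 0.16 → 10⁻ᴺ ≤ 4.557e-06, so N ≥ 5.34.
So 6 decimal places suffice (0.0351 m); 5 would allow up to 0.351 m.

6 decimal places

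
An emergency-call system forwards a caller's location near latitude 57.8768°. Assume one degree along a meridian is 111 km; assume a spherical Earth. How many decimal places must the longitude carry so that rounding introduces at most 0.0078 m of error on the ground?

At 57.8768° one degree of longitude covers 111000 × cos 57.8768° ≈ 111000 × 0.5317 ≈ 59023.3 m.
With N decimal places the half-ulp bound is 0.5·10⁻ᴺ°, or 0.5·10⁻ᴺ × 59023.3 m on the ground.
Need 0.5 × 59023.3 × 10⁻ᴺ ≤ 0.0078 → 10⁻ᴺ ≤ 2.643e-07, so N ≥ 6.58.
So 7 decimal places suffice (0.00295 m); 6 would allow up to 0.0295 m.

7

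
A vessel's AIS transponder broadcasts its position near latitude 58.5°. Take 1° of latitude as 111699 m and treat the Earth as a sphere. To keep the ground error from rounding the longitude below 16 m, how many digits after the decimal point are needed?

4 decimal places

At 58.5° one degree of longitude covers 111699 × cos 58.5° ≈ 111699 × 0.5225 ≈ 58362.6 m.
Rounding to N decimal places gives at most 0.5 × 10⁻ᴺ degrees of error, i.e. 0.5 × 10⁻ᴺ × 58362.6 m.
Need 0.5 × 58362.6 × 10⁻ᴺ ≤ 16 → 10⁻ᴺ ≤ 5.483e-04, so N ≥ 3.26.
So 4 decimal places suffice (2.92 m); 3 would allow up to 29.2 m.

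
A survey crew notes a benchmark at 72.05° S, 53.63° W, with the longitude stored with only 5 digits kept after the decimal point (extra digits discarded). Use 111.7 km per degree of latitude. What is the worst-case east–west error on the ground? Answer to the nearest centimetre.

34 centimetres

Truncating at 5 decimal places can drop up to a full unit in the last place, so the longitude may be off by as much as 1e-05°.
At latitude 72.05° a degree of longitude spans 111700 m × cos 72.05° = 111700 × 0.3082 ≈ 34424.5 m.
East–west error: 1e-05° × 34424.5 m/° ≈ 0.344245 m.
That is 0.344245 m = 34.424 cm.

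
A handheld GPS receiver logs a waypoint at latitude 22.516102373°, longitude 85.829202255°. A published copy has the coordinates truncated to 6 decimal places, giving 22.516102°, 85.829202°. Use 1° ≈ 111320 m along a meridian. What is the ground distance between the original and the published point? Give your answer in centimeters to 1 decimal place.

The latitude changed by +0.000000373° and the longitude by +0.000000255°.
North–south shift: 0.000000373 × 111320 = 0.0415224 m.
E–W at 22.5161°: 0.000000255° × 111320 × cos 22.5161° = 0.000000255 × 111320 × 0.9238 ≈ 0.0262227 m.
Distance: √(0.0415224² + 0.0262227²) ≈ 0.0491095 m.
That is 0.0491095 m = 4.9109 cm.

4.9 centimeters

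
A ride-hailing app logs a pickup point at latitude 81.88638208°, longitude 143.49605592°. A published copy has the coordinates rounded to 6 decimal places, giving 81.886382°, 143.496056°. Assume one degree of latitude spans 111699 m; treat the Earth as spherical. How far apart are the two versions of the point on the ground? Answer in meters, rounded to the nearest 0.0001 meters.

0.0090 meters

Δlat = 81.88638208 − 81.886382 = +0.00000008°; Δlon = 143.49605592 − 143.496056 = -0.00000008°.
North–south shift: 0.00000008 × 111699 = 0.00893592 m.
East–west at this latitude: -0.00000008° × 111699 × cos 81.8864° ≈ -0.00000008 × 15764.8 = -0.00126118 m.
Distance: √(0.00893592² + 0.00126118²) ≈ 0.00902448 m.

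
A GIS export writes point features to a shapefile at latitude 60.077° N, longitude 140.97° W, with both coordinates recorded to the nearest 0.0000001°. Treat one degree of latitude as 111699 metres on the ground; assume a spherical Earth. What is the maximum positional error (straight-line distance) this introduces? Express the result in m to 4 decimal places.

Rounding to 7 decimal places leaves each coordinate within ±5e-08° of the true value.
North–south component: 5e-08° × 111699 = 0.00558495 m.
Longitude error → 5e-08 × 111699 × cos 60.077° = 5e-08 × 111699 × 0.4988 ≈ 0.00278597 m.
Combining orthogonally: (0.00558495² + 0.00278597²)^½ ≈ 0.00624126 m.

0.0062 m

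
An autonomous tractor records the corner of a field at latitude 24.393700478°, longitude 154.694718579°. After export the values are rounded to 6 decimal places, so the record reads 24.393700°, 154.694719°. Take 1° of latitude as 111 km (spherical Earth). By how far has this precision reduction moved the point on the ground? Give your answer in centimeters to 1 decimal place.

6.8 centimeters

Δlat = 24.393700478 − 24.393700 = +0.000000478°; Δlon = 154.694718579 − 154.694719 = -0.000000421°.
N–S: 0.000000478° × 111000 m/° = 0.053058 m.
E–W at 24.3937°: -0.000000421° × 111000 × cos 24.3937° = -0.000000421 × 111000 × 0.9107 ≈ -0.0425593 m.
Hypotenuse of the two orthogonal shifts: √(0.053058² + 0.0425593²) = 0.068018 m.
That is 0.068018 m = 6.8018 cm.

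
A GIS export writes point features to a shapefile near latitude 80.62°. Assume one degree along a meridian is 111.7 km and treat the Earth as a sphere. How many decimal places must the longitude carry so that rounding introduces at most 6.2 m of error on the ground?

At 80.62° one degree of longitude covers 111700 × cos 80.62° ≈ 111700 × 0.1630 ≈ 18205 m.
With N decimal places the half-ulp bound is 0.5·10⁻ᴺ°, or 0.5·10⁻ᴺ × 18205 m on the ground.
Need 0.5 × 18205 × 10⁻ᴺ ≤ 6.2 → 10⁻ᴺ ≤ 6.811e-04, so N ≥ 3.17.
So 4 decimal places suffice (0.91 m); 3 would allow up to 9.1 m.

4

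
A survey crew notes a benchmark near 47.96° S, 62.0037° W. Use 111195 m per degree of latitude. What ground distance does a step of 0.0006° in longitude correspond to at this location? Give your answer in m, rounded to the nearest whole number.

One degree of longitude here spans 111195 × cos 47.96° = 111195 × 0.6696 ≈ 74461.6 m; 0.0006° of that is 44.677 m.

45 m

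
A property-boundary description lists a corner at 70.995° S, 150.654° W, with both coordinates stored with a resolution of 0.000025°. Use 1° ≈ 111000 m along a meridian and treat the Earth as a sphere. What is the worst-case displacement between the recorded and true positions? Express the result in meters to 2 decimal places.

With a 0.000025° grid the true value lies within half a step, ±0.000025°/2 = ±1.25e-05°, of the stored one.
Latitude error → 1.25e-05 × 111000 = 1.3875 m along the meridian.
Longitude error → 1.25e-05 × 111000 × cos 70.995° = 1.25e-05 × 111000 × 0.3257 ≈ 0.45184 m.
Worst case both components are at the extreme and orthogonal: √(1.3875² + 0.45184²) ≈ 1.45922 m.

1.46 meters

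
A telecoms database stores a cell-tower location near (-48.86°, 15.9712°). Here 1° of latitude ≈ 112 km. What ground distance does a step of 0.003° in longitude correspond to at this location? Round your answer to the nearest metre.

221 metres

At 48.86° a degree of longitude is 112000 × cos 48.86° ≈ 73684.9 m, so 0.003° corresponds to 221.055 m.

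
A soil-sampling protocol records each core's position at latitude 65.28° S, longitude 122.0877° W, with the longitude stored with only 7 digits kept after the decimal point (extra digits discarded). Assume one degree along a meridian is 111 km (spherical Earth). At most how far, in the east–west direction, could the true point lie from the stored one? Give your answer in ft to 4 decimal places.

Truncating at 7 decimal places can drop up to a full unit in the last place, so the longitude may be off by as much as 1e-07°.
One degree of longitude at 65.28° is 111000 × cos 65.28° ≈ 111000 × 0.4182 = 46418.4 m.
East–west error: 1e-07° × 46418.4 m/° ≈ 0.00464184 m.
In feet: 0.00464184 m ÷ 0.3048 ≈ 0.015229 ft.

0.0152 ft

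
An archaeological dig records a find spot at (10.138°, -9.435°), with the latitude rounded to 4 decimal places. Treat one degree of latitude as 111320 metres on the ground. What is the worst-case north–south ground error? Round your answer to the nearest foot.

Rounding to 4 decimal places leaves the latitude within ±5e-05° of the true value.
North–south distance: 5e-05° × 111320 m/° = 5.566 m.
In feet: 5.566 m ÷ 0.3048 ≈ 18.261 ft.

18 feet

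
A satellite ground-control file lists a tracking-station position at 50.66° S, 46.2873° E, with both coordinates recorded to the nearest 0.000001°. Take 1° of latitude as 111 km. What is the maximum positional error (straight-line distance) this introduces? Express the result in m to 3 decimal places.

Rounding to 6 decimal places leaves each coordinate within ±5e-07° of the true value.
North–south component: 5e-07° × 111000 = 0.0555 m.
E–W at 50.66°: 5e-07° × 111000 × cos 50.66° = 5e-07 × 111000 × 0.6339 ≈ 0.0351826 m.
Worst case both components are at the extreme and orthogonal: √(0.0555² + 0.0351826²) ≈ 0.065712 m.

0.066 m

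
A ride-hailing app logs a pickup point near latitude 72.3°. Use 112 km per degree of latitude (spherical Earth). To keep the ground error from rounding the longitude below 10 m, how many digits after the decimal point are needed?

4

At 72.3° one degree of longitude covers 112000 × cos 72.3° ≈ 112000 × 0.3040 ≈ 34051.7 m.
N decimal places → at most half a unit in the last place, 0.5 × 10⁻ᴺ° = 34051.7/2 × 10⁻ᴺ m.
Need 0.5 × 34051.7 × 10⁻ᴺ ≤ 10 → 10⁻ᴺ ≤ 5.873e-04, so N ≥ 3.23.
At 3 places the error can reach 17 m, but 4 places keeps it to 1.7 m.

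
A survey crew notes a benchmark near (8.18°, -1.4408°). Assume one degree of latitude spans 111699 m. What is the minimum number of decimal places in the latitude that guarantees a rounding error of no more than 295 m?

3

One degree of latitude covers 111699 m.
With N decimal places the half-ulp bound is 0.5·10⁻ᴺ°, or 0.5·10⁻ᴺ × 111699 m on the ground.
Need 0.5 × 111699 × 10⁻ᴺ ≤ 295 → 10⁻ᴺ ≤ 5.282e-03, so N ≥ 2.28.
So 3 decimal places suffice (55.8 m); 2 would allow up to 558 m.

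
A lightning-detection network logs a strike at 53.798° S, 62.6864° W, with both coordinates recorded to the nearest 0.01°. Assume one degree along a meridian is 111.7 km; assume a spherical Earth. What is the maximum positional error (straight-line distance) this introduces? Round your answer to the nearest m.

Rounding to 2 decimal places leaves each coordinate within ±0.005° of the true value.
Latitude error → 0.005 × 111700 = 558.5 m along the meridian.
Longitude error → 0.005 × 111700 × cos 53.798° = 0.005 × 111700 × 0.5906 ≈ 329.869 m.
The two errors are perpendicular, so the maximum displacement is √(558.5² + 329.869²) ≈ 648.642 m.

649 m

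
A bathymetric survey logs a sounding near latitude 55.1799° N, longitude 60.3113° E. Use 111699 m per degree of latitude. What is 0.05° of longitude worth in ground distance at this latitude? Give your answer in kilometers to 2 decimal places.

0.05° of longitude at 55.1799° is 0.05 × 111699 × cos 55.1799° ≈ 0.05 × 63780.3 = 3189.02 m.
That is 3189.02 m = 3.189 km.

3.19 kilometers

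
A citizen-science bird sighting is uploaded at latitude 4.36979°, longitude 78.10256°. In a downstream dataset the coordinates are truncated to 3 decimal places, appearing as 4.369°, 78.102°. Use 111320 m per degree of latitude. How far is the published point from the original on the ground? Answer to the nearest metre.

The latitude changed by +0.00079° and the longitude by +0.00056°.
North–south shift: 0.00079 × 111320 = 87.9428 m.
East–west at this latitude: 0.00056° × 111320 × cos 4.369° ≈ 0.00056 × 110997 = 62.158 m.
Combined displacement = (87.9428² + 62.158²)^½ ≈ 107.692 m.

108 metres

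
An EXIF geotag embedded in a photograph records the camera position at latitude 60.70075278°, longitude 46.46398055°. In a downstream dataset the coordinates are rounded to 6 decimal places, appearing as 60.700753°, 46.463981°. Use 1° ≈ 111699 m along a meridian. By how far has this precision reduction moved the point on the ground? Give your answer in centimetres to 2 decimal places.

The latitude changed by -0.00000022° and the longitude by -0.00000045°.
N–S: -0.00000022° × 111699 m/° = -0.0245738 m.
East–west at this latitude: -0.00000045° × 111699 × cos 60.7008° ≈ -0.00000045 × 54662.3 = -0.024598 m.
Distance: √(0.0245738² + 0.024598²) ≈ 0.0347697 m.
That is 0.0347697 m = 3.477 cm.

3.48 centimetres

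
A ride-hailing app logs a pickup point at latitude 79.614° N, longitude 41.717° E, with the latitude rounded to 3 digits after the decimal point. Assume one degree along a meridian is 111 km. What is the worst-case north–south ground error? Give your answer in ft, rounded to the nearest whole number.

182 ft

Rounding to 3 decimal places leaves the latitude within ±0.0005° of the true value.
Along the meridian that is 0.0005° × 111000 m/° = 55.5 m.
In feet: 55.5 m ÷ 0.3048 ≈ 182.09 ft.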